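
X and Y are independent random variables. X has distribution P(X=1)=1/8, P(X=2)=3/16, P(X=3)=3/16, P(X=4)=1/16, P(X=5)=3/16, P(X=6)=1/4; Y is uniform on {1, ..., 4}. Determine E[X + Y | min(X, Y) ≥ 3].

181/22

P(min(X, Y) ≥ 3) = 11/32.
Summing (X+Y)·P(x,y) over outcomes with min(X, Y) ≥ 3 gives 181/64.
E[X + Y | min(X, Y) ≥ 3] = (181/64) / (11/32) = 181/22.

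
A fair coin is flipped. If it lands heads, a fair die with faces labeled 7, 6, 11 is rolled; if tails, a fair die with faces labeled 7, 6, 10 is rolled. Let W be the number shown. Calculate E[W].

47/6

E[W | heads] = (7+6+11)/3 = 8.
E[W | tails] = (7+6+10)/3 = 23/3.
E[W] = (1/2)·(8) + (1/2)·(23/3) = 47/6.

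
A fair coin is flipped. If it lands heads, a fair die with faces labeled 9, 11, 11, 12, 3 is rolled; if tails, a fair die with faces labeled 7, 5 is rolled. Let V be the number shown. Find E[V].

38/5

E[V | heads] = (9+11+11+12+3)/5 = 46/5.
E[V | tails] = (7+5)/2 = 6.
E[V] = (1/2)·(46/5) + (1/2)·(6) = 38/5.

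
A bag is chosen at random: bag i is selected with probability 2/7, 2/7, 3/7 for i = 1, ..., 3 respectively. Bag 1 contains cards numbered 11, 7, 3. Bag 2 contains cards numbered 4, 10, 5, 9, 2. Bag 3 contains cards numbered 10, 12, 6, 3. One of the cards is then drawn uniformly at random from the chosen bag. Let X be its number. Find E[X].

197/28

E[X | bag 1] = (11+7+3)/3 = 7.
E[X | bag 2] = (4+10+5+9+2)/5 = 6.
E[X | bag 3] = (10+12+6+3)/4 = 31/4.
E[X] = (2/7)·(7) + (2/7)·(6) + (3/7)·(31/4) = 197/28.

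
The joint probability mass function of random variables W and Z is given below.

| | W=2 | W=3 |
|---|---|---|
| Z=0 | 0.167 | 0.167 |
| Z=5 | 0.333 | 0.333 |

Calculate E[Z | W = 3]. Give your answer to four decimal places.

P(W = 3) = 0.500.
Σ Z·P over the event = 0·(0.167) + 5·(0.333) = 1.665.
E[Z | W = 3] = (1.665) / (0.500) = 3.3300.

3.3300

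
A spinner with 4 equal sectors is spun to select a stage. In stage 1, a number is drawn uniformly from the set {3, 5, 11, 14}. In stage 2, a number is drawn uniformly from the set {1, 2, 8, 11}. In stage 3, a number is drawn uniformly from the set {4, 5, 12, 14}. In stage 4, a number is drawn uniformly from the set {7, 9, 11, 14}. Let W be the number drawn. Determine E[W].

E[W | stage 1] = (3+5+11+14)/4 = 33/4.
E[W | stage 2] = (1+2+8+11)/4 = 11/2.
E[W | stage 3] = (4+5+12+14)/4 = 35/4.
E[W | stage 4] = (7+9+11+14)/4 = 41/4.
E[W] = (1/4)·(33/4) + (1/4)·(11/2) + (1/4)·(35/4) + (1/4)·(41/4) = 131/16.

131/16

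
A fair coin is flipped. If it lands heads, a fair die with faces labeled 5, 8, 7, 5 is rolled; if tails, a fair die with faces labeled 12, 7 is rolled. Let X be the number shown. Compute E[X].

63/8

E[X | heads] = (5+8+7+5)/4 = 25/4.
E[X | tails] = (12+7)/2 = 19/2.
By the law of total expectation,
E[X] = (1/2)·(25/4) + (1/2)·(19/2) = 63/8.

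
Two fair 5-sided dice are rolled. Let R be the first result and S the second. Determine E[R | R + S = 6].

P(R + S = 6) = 1/5.
Summing R·P(x,y) over outcomes with R + S = 6 gives 3/5.
E[R | R + S = 6] = (3/5) / (1/5) = 3.

3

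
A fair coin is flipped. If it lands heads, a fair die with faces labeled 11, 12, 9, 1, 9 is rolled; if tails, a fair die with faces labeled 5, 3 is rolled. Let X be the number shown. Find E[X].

31/5

E[X | heads] = (11+12+9+1+9)/5 = 42/5.
E[X | tails] = (5+3)/2 = 4.
E[X] = (1/2)·(42/5) + (1/2)·(4) = 31/5.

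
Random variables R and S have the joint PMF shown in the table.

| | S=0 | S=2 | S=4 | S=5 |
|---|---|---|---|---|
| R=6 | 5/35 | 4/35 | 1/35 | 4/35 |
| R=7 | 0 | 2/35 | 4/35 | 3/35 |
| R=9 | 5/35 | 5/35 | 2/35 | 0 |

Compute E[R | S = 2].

83/11

P(S = 2) = 11/35.
Σ R·P over the event = 6·(4/35) + 7·(2/35) + 9·(5/35) = 83/35.
E[R | S = 2] = (83/35) / (11/35) = 83/11.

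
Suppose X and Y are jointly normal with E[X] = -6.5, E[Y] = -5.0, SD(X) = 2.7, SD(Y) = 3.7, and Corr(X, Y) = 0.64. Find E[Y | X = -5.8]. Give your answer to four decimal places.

-4.3861

E[Y | X=x] = μ_Y + ρ(σ_Y/σ_X)(x − μ_X) for jointly normal variables.
E[Y | X=-5.8] = -5.0 + (0.64)·(3.7/2.7)·(-5.8 − (-6.5)) = -5.0 + (0.87704)·(0.7) = -4.3861.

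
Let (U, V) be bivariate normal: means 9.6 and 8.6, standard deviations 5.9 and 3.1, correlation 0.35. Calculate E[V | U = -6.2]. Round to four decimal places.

5.6944

For a bivariate normal, E[V | U=x] = μ_V + ρ·(σ_V/σ_U)·(x − μ_U).
E[V | U=-6.2] = 8.6 + (0.35)·(3.1/5.9)·(-6.2 − (9.6)) = 8.6 + (0.1839)·(-15.8) = 5.6944.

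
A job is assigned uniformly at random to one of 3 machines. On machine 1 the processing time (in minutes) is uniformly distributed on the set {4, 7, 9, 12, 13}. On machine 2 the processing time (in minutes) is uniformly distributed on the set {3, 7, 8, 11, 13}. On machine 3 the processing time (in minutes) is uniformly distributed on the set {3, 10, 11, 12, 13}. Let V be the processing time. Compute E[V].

136/15

E[V | machine 1] = (4+7+9+12+13)/5 = 9.
E[V | machine 2] = (3+7+8+11+13)/5 = 42/5.
E[V | machine 3] = (3+10+11+12+13)/5 = 49/5.
By the law of total expectation,
E[V] = (1/3)·(9) + (1/3)·(42/5) + (1/3)·(49/5) = 136/15.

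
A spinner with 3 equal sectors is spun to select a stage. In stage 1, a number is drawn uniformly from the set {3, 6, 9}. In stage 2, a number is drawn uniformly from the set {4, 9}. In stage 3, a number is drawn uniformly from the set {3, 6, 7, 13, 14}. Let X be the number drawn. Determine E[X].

E[X | stage 1] = (3+6+9)/3 = 6.
E[X | stage 2] = (4+9)/2 = 13/2.
E[X | stage 3] = (3+6+7+13+14)/5 = 43/5.
E[X] = (1/3)·(6) + (1/3)·(13/2) + (1/3)·(43/5) = 211/30.

211/30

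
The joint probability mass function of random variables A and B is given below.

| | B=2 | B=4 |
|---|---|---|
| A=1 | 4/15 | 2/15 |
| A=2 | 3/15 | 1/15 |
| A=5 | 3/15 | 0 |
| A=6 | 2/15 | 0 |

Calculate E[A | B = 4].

4/3

P(B = 4) = 1/5.
Summing A·P(A=x,B=y) over the conditioning event gives 4/15.
E[A | B = 4] = (4/15) / (1/5) = 4/3.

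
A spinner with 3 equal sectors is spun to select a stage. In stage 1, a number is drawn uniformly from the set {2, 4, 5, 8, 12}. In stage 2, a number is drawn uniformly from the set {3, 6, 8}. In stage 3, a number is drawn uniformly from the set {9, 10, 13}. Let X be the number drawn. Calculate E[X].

E[X | stage 1] = (2+4+5+8+12)/5 = 31/5.
E[X | stage 2] = (3+6+8)/3 = 17/3.
E[X | stage 3] = (9+10+13)/3 = 32/3.
By the law of total expectation,
E[X] = (1/3)·(31/5) + (1/3)·(17/3) + (1/3)·(32/3) = 338/45.

338/45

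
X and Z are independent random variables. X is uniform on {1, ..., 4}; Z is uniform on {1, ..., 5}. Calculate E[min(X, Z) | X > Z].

Outcomes with X > Z: (2,1), (3,1), (3,2), (4,1), (4,2), (4,3), each with probability 1/20.
E[min(X, Z) | X > Z] = (1 + 1 + 2 + 1 + 2 + 3) / 6 = 5/3.

5/3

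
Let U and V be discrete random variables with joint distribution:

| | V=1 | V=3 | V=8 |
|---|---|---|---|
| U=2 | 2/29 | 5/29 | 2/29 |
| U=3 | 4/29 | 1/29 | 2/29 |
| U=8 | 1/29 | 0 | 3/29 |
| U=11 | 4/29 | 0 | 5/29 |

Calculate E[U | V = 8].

89/12

P(V = 8) = 12/29.
Σ U·P over the event = 2·(2/29) + 3·(2/29) + 8·(3/29) + 11·(5/29) = 89/29.
E[U | V = 8] = (89/29) / (12/29) = 89/12.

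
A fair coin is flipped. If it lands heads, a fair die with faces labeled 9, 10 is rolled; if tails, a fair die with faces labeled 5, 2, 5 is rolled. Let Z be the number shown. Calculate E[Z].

E[Z | heads] = (9+10)/2 = 19/2.
E[Z | tails] = (5+2+5)/3 = 4.
By the law of total expectation,
E[Z] = (1/2)·(19/2) + (1/2)·(4) = 27/4.

27/4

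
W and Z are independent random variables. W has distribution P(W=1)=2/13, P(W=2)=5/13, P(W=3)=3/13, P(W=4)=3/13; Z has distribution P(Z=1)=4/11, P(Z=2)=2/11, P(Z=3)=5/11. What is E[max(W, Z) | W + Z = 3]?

2

P(W + Z = 3) = 24/143.
Summing max(W,Z)·P(x,y) over outcomes with W + Z = 3 gives 48/143.
E[max(W, Z) | W + Z = 3] = (48/143) / (24/143) = 2.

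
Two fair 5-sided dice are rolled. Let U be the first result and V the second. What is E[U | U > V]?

P(U > V) = 2/5.
Summing U·P(x,y) over outcomes with U > V gives 8/5.
E[U | U > V] = (8/5) / (2/5) = 4.

4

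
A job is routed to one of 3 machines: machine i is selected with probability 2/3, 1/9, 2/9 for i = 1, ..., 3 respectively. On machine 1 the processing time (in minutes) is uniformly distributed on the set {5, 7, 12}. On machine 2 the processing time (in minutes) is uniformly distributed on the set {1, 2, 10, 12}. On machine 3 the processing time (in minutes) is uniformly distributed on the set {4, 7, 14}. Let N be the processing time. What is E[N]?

851/108

E[N | machine 1] = (5+7+12)/3 = 8.
E[N | machine 2] = (1+2+10+12)/4 = 25/4.
E[N | machine 3] = (4+7+14)/3 = 25/3.
E[N] = (2/3)·(8) + (1/9)·(25/4) + (2/9)·(25/3) = 851/108.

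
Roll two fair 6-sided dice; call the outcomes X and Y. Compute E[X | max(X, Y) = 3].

Outcomes with max(X, Y) = 3: (1,3), (2,3), (3,1), (3,2), (3,3), each with probability 1/36.
E[X | max(X, Y) = 3] = (1 + 2 + 3 + 3 + 3) / 5 = 12/5.

12/5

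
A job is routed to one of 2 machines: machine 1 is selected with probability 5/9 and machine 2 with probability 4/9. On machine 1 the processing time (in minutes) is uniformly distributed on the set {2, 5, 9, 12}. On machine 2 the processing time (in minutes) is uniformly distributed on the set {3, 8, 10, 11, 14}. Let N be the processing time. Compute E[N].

359/45

E[N | machine 1] = (2+5+9+12)/4 = 7.
E[N | machine 2] = (3+8+10+11+14)/5 = 46/5.
By the law of total expectation,
E[N] = (5/9)·(7) + (4/9)·(46/5) = 359/45.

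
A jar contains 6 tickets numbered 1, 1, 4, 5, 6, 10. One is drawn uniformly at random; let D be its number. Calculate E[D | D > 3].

P(D > 3) = 2/3.
Σ over the event: 4·1/6 + 5·1/6 + 6·1/6 + 10·1/6 = 25/6.
E[D | D > 3] = (25/6) / (2/3) = 25/4.

25/4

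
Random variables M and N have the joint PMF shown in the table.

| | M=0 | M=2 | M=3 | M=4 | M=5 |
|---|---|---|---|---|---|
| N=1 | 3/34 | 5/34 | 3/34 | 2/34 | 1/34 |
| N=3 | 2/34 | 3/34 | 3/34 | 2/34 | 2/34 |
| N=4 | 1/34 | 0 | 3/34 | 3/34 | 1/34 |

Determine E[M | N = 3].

11/4

P(N = 3) = 6/17.
Σ M·P over the event = 0·(2/34) + 2·(3/34) + 3·(3/34) + 4·(2/34) + 5·(2/34) = 33/34.
E[M | N = 3] = (33/34) / (6/17) = 11/4.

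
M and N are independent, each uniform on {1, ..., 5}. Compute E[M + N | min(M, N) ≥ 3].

8

Outcomes with min(M, N) ≥ 3: (3,3), (3,4), (3,5), (4,3), (4,4), (4,5), (5,3), (5,4), (5,5), each with probability 1/25.
E[M + N | min(M, N) ≥ 3] = (6 + 7 + 8 + 7 + 8 + 9 + 8 + 9 + 10) / 9 = 8.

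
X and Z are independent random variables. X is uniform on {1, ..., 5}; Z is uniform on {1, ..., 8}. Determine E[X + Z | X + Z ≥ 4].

292/37

P(X + Z ≥ 4) = 37/40.
Summing (X+Z)·P(x,y) over outcomes with X + Z ≥ 4 gives 73/10.
E[X + Z | X + Z ≥ 4] = (73/10) / (37/40) = 292/37.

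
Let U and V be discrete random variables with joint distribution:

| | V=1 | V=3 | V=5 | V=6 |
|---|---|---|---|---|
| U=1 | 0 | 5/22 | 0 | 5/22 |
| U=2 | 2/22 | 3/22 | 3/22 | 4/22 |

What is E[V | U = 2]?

25/6

P(U = 2) = 6/11.
Σ V·P over the event = 1·(2/22) + 3·(3/22) + 5·(3/22) + 6·(4/22) = 25/11.
E[V | U = 2] = (25/11) / (6/11) = 25/6.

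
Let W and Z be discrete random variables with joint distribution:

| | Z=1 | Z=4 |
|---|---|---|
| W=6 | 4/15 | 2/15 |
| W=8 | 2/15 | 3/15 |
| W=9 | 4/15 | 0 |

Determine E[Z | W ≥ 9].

1

P(W ≥ 9) = 4/15.
Σ Z·P over the event = 1·(4/15) = 4/15.
E[Z | W ≥ 9] = (4/15) / (4/15) = 1.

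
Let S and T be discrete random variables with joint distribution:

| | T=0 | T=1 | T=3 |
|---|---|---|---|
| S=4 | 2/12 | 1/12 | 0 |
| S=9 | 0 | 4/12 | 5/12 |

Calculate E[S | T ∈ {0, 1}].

P(T ∈ {0, 1}) = 7/12.
Summing S·P(S=x,T=y) over the conditioning event gives 4.
E[S | T ∈ {0, 1}] = (4) / (7/12) = 48/7.

48/7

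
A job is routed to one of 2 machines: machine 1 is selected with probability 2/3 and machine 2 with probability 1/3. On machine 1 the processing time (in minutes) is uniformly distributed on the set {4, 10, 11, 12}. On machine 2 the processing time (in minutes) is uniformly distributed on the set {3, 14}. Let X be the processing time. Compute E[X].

E[X | machine 1] = (4+10+11+12)/4 = 37/4.
E[X | machine 2] = (3+14)/2 = 17/2.
By the law of total expectation,
E[X] = (2/3)·(37/4) + (1/3)·(17/2) = 9.

9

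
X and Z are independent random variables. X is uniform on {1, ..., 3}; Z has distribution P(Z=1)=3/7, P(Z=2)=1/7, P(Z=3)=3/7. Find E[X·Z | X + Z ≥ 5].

51/7

P(X + Z ≥ 5) = 1/3.
Summing XZ·P(x,y) over outcomes with X + Z ≥ 5 gives 17/7.
E[X·Z | X + Z ≥ 5] = (17/7) / (1/3) = 51/7.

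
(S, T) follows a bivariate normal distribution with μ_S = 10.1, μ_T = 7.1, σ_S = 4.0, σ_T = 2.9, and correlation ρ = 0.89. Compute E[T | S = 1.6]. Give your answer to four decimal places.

1.6154

E[T | S=x] = μ_T + ρ(σ_T/σ_S)(x − μ_S) for jointly normal variables.
E[T | S=1.6] = 7.1 + (0.89)·(2.9/4.0)·(1.6 − (10.1)) = 7.1 + (0.64525)·(-8.5) = 1.6154.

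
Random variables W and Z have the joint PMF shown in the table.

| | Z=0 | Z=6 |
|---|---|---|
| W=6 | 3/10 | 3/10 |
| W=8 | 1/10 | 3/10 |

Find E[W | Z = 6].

P(Z = 6) = 3/5.
Σ W·P over the event = 6·(3/10) + 8·(3/10) = 21/5.
E[W | Z = 6] = (21/5) / (3/5) = 7.

7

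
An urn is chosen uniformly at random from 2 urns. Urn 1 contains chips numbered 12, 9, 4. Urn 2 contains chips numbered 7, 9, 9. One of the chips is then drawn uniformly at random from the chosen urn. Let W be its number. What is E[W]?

25/3

E[W | urn 1] = (12+9+4)/3 = 25/3.
E[W | urn 2] = (7+9+9)/3 = 25/3.
E[W] = (1/2)·(25/3) + (1/2)·(25/3) = 25/3.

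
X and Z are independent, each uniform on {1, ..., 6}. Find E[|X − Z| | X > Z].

P(X > Z) = 5/12.
Summing |X−Z|·P(x,y) over outcomes with X > Z gives 35/36.
E[|X − Z| | X > Z] = (35/36) / (5/12) = 7/3.

7/3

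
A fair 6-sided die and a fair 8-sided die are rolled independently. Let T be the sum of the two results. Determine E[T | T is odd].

P(T is odd) = 1/2.
Σ over the event: 3·1/24 + 5·1/12 + 7·1/8 + 9·1/8 + 11·1/12 + 13·1/24 = 4.
E[T | T is odd] = (4) / (1/2) = 8.

8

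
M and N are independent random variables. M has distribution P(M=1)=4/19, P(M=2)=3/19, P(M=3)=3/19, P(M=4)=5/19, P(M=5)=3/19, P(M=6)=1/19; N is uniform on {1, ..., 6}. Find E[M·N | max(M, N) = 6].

75/4

P(max(M, N) = 6) = 4/19.
Summing MN·P(x,y) over outcomes with max(M, N) = 6 gives 75/19.
E[M·N | max(M, N) = 6] = (75/19) / (4/19) = 75/4.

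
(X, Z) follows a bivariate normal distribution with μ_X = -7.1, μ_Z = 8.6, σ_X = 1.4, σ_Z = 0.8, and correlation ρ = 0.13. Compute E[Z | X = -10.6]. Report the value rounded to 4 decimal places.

For a bivariate normal, E[Z | X=x] = μ_Z + ρ·(σ_Z/σ_X)·(x − μ_X).
E[Z | X=-10.6] = 8.6 + (0.13)·(0.8/1.4)·(-10.6 − (-7.1)) = 8.6 + (0.074286)·(-3.5) = 8.3400.

8.3400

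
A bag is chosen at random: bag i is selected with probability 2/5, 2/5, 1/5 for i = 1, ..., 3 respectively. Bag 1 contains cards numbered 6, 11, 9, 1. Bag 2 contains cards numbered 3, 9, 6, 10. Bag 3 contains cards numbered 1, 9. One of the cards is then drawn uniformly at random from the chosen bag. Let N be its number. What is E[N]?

E[N | bag 1] = (6+11+9+1)/4 = 27/4.
E[N | bag 2] = (3+9+6+10)/4 = 7.
E[N | bag 3] = (1+9)/2 = 5.
E[N] = (2/5)·(27/4) + (2/5)·(7) + (1/5)·(5) = 13/2.

13/2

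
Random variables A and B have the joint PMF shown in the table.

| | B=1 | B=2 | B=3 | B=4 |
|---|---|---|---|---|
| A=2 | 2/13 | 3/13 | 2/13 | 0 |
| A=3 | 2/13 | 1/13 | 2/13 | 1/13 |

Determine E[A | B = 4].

3

P(B = 4) = 1/13.
Σ A·P over the event = 3·(1/13) = 3/13.
E[A | B = 4] = (3/13) / (1/13) = 3.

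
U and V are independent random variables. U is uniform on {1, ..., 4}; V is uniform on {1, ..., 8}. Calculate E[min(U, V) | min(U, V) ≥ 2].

P(min(U, V) ≥ 2) = 21/32.
Summing min(U,V)·P(x,y) over outcomes with min(U, V) ≥ 2 gives 59/32.
E[min(U, V) | min(U, V) ≥ 2] = (59/32) / (21/32) = 59/21.

59/21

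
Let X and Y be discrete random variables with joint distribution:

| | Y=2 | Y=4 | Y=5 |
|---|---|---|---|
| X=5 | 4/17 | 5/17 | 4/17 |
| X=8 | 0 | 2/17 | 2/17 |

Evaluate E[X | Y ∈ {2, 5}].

28/5

P(Y ∈ {2, 5}) = 10/17.
Σ X·P over the event = 5·(4/17) + 5·(4/17) + 8·(2/17) = 56/17.
E[X | Y ∈ {2, 5}] = (56/17) / (10/17) = 28/5.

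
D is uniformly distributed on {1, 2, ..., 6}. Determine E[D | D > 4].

11/2

Given D > 4, D is equally likely to be any of {5, 6}.
E[D | D > 4] = (5 + 6) / 2 = 11/2.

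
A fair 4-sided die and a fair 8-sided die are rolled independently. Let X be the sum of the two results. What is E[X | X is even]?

7

P(X is even) = 1/2.
Σ over the event: 2·1/32 + 4·3/32 + 6·1/8 + 8·1/8 + 10·3/32 + 12·1/32 = 7/2.
E[X | X is even] = (7/2) / (1/2) = 7.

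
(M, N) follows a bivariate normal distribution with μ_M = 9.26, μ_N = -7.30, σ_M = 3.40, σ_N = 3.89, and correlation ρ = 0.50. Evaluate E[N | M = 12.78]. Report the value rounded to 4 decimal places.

-5.2864

The regression of N on M has slope ρ·σ_N/σ_M and passes through (μ_M, μ_N).
E[N | M=12.78] = -7.30 + (0.50)·(3.89/3.40)·(12.78 − (9.26)) = -7.30 + (0.572059)·(3.52) = -5.2864.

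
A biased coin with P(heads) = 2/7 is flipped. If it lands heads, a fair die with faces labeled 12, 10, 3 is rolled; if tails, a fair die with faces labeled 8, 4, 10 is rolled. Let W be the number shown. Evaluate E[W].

E[W | heads] = (12+10+3)/3 = 25/3.
E[W | tails] = (8+4+10)/3 = 22/3.
By the law of total expectation,
E[W] = (2/7)·(25/3) + (5/7)·(22/3) = 160/21.

160/21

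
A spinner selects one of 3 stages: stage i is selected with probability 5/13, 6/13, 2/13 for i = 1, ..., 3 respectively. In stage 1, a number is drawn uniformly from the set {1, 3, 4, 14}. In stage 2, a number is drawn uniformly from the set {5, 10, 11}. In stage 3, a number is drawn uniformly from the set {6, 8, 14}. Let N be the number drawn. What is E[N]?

E[N | stage 1] = (1+3+4+14)/4 = 11/2.
E[N | stage 2] = (5+10+11)/3 = 26/3.
E[N | stage 3] = (6+8+14)/3 = 28/3.
By the law of total expectation,
E[N] = (5/13)·(11/2) + (6/13)·(26/3) + (2/13)·(28/3) = 589/78.

589/78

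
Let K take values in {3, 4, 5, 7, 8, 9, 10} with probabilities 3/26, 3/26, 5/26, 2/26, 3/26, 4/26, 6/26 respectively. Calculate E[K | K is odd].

P(K is odd) = 7/13.
Σ over the event: 3·3/26 + 5·5/26 + 7·1/13 + 9·2/13 = 42/13.
E[K | K is odd] = (42/13) / (7/13) = 6.

6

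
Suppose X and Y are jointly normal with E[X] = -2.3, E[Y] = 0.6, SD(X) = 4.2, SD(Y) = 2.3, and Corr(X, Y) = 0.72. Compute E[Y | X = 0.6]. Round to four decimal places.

1.7434

For a bivariate normal, E[Y | X=x] = μ_Y + ρ·(σ_Y/σ_X)·(x − μ_X).
E[Y | X=0.6] = 0.6 + (0.72)·(2.3/4.2)·(0.6 − (-2.3)) = 0.6 + (0.39429)·(2.9) = 1.7434.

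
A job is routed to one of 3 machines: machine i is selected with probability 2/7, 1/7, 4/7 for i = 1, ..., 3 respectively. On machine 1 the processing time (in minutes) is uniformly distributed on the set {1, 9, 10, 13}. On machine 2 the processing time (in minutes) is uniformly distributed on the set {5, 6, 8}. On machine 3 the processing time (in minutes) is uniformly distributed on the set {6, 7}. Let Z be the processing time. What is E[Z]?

E[Z | machine 1] = (1+9+10+13)/4 = 33/4.
E[Z | machine 2] = (5+6+8)/3 = 19/3.
E[Z | machine 3] = (6+7)/2 = 13/2.
E[Z] = (2/7)·(33/4) + (1/7)·(19/3) + (4/7)·(13/2) = 293/42.

293/42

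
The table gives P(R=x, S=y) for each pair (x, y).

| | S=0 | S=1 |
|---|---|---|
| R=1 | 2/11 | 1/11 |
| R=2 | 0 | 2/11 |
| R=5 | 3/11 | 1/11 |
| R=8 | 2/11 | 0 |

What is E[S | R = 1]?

1/3

P(R = 1) = 3/11.
Σ S·P over the event = 0·(2/11) + 1·(1/11) = 1/11.
E[S | R = 1] = (1/11) / (3/11) = 1/3.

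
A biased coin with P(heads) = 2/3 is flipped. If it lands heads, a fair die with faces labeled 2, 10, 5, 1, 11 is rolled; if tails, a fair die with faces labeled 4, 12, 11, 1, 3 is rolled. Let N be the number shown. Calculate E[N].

89/15

E[N | heads] = (2+10+5+1+11)/5 = 29/5.
E[N | tails] = (4+12+11+1+3)/5 = 31/5.
E[N] = (2/3)·(29/5) + (1/3)·(31/5) = 89/15.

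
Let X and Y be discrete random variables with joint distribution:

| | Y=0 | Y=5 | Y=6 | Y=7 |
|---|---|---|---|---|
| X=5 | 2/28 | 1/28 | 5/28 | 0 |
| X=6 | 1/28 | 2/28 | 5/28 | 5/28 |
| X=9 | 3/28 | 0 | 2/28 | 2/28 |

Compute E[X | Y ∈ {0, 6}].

P(Y ∈ {0, 6}) = 9/14.
Σ X·P over the event = 5·(2/28) + 5·(5/28) + 6·(1/28) + 6·(5/28) + 9·(3/28) + 9·(2/28) = 29/7.
E[X | Y ∈ {0, 6}] = (29/7) / (9/14) = 58/9.

58/9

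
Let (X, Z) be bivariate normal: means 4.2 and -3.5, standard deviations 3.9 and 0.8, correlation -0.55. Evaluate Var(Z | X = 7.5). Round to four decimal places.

The conditional variance in a bivariate normal is σ_Z²(1 − ρ²), independent of x.
Var(Z | X=7.5) = (0.8)²·(1 − (-0.55)²) = 0.64·0.6975 = 0.4464.

0.4464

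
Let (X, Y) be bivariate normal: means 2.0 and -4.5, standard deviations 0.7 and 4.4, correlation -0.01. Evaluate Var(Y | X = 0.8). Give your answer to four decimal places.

For a bivariate normal, Var(Y | X=x) = σ_Y²(1 − ρ²).
Var(Y | X=0.8) = (4.4)²·(1 − (-0.01)²) = 19.36·0.9999 = 19.3581.

19.3581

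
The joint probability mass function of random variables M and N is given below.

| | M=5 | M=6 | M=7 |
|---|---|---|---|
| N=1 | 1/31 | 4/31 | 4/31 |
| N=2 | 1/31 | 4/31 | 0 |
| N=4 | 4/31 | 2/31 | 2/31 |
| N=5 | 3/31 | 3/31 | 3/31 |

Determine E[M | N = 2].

29/5

P(N = 2) = 5/31.
Σ M·P over the event = 5·(1/31) + 6·(4/31) = 29/31.
E[M | N = 2] = (29/31) / (5/31) = 29/5.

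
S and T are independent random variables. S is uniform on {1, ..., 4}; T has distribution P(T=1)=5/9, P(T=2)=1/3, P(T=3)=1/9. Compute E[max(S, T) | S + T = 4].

8/3

P(S + T = 4) = 1/4.
Summing max(S,T)·P(x,y) over outcomes with S + T = 4 gives 2/3.
E[max(S, T) | S + T = 4] = (2/3) / (1/4) = 8/3.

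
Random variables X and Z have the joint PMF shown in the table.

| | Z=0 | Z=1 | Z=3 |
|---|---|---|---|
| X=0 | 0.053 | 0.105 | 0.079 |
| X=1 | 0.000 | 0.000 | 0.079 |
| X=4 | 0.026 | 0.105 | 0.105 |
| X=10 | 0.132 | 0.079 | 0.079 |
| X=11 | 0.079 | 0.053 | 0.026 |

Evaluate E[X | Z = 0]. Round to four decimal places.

P(Z = 0) = 0.290.
Summing X·P(X=x,Z=y) over the conditioning event gives 2.293.
E[X | Z = 0] = (2.293) / (0.290) = 7.9069.

7.9069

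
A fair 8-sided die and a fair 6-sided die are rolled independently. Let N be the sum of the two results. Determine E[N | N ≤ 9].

214/33

P(N ≤ 9) = 11/16.
Σ over the event: 2·1/48 + 3·1/24 + 4·1/16 + 5·1/12 + 6·5/48 + 7·1/8 + 8·1/8 + 9·1/8 = 107/24.
E[N | N ≤ 9] = (107/24) / (11/16) = 214/33.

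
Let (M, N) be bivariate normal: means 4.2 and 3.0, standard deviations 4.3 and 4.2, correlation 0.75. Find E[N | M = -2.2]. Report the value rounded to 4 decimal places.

The regression of N on M has slope ρ·σ_N/σ_M and passes through (μ_M, μ_N).
E[N | M=-2.2] = 3.0 + (0.75)·(4.2/4.3)·(-2.2 − (4.2)) = 3.0 + (0.73256)·(-6.4) = -1.6884.

-1.6884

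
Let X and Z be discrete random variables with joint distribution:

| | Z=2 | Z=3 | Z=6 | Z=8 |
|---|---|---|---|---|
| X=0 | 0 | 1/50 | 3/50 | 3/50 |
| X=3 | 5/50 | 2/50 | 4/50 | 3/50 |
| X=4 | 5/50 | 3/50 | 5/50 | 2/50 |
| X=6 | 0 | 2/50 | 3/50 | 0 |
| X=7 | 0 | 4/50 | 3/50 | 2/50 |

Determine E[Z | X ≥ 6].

5

P(X ≥ 6) = 7/25.
Summing Z·P(X=x,Z=y) over the conditioning event gives 7/5.
E[Z | X ≥ 6] = (7/5) / (7/25) = 5.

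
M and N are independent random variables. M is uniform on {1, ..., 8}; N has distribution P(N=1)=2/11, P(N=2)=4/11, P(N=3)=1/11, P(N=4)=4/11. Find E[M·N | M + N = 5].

54/11

P(M + N = 5) = 1/8.
Summing MN·P(x,y) over outcomes with M + N = 5 gives 27/44.
E[M·N | M + N = 5] = (27/44) / (1/8) = 54/11.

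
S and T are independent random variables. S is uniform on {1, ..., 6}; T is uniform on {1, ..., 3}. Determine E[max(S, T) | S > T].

53/12

P(S > T) = 2/3.
Summing max(S,T)·P(x,y) over outcomes with S > T gives 53/18.
E[max(S, T) | S > T] = (53/18) / (2/3) = 53/12.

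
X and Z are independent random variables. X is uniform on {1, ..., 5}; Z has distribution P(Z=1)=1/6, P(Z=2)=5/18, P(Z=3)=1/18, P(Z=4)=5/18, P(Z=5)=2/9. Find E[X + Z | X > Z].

P(X > Z) = 17/45.
Summing (X+Z)·P(x,y) over outcomes with X > Z gives 34/15.
E[X + Z | X > Z] = (34/15) / (17/45) = 6.

6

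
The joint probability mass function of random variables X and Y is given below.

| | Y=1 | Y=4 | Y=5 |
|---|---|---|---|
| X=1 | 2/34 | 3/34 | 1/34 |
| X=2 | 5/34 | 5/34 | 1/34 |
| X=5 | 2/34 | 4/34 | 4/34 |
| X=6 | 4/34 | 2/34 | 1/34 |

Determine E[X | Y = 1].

P(Y = 1) = 13/34.
Σ X·P over the event = 1·(2/34) + 2·(5/34) + 5·(2/34) + 6·(4/34) = 23/17.
E[X | Y = 1] = (23/17) / (13/34) = 46/13.

46/13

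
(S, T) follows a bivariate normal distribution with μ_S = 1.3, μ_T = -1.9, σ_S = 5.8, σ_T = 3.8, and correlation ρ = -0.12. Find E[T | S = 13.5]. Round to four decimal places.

For a bivariate normal, E[T | S=x] = μ_T + ρ·(σ_T/σ_S)·(x − μ_S).
E[T | S=13.5] = -1.9 + (-0.12)·(3.8/5.8)·(13.5 − (1.3)) = -1.9 + (-0.078621)·(12.2) = -2.8592.

-2.8592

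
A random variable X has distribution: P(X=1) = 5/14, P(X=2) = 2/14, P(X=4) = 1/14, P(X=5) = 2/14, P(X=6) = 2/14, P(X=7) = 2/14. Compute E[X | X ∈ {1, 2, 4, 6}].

5/2

P(X ∈ {1, 2, 4, 6}) = 5/7.
Σ over the event: 1·5/14 + 2·1/7 + 4·1/14 + 6·1/7 = 25/14.
E[X | X ∈ {1, 2, 4, 6}] = (25/14) / (5/7) = 5/2.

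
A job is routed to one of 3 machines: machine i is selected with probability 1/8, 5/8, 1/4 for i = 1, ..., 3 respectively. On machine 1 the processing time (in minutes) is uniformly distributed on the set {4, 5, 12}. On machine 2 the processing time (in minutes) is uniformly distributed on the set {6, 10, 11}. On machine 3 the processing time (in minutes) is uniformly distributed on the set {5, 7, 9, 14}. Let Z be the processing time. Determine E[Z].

139/16

E[Z | machine 1] = (4+5+12)/3 = 7.
E[Z | machine 2] = (6+10+11)/3 = 9.
E[Z | machine 3] = (5+7+9+14)/4 = 35/4.
By the law of total expectation,
E[Z] = (1/8)·(7) + (5/8)·(9) + (1/4)·(35/4) = 139/16.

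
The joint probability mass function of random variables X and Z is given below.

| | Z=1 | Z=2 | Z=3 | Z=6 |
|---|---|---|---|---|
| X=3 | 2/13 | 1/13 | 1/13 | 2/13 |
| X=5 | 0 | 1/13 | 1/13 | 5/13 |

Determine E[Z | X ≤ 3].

P(X ≤ 3) = 6/13.
Summing Z·P(X=x,Z=y) over the conditioning event gives 19/13.
E[Z | X ≤ 3] = (19/13) / (6/13) = 19/6.

19/6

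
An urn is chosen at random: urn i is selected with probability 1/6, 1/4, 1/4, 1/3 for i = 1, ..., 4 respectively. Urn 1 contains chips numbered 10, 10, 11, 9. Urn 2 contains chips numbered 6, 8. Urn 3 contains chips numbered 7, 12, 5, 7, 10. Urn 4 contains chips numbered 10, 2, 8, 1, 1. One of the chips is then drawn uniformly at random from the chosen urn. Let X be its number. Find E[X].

104/15

E[X | urn 1] = (10+10+11+9)/4 = 10.
E[X | urn 2] = (6+8)/2 = 7.
E[X | urn 3] = (7+12+5+7+10)/5 = 41/5.
E[X | urn 4] = (10+2+8+1+1)/5 = 22/5.
By the law of total expectation,
E[X] = (1/6)·(10) + (1/4)·(7) + (1/4)·(41/5) + (1/3)·(22/5) = 104/15.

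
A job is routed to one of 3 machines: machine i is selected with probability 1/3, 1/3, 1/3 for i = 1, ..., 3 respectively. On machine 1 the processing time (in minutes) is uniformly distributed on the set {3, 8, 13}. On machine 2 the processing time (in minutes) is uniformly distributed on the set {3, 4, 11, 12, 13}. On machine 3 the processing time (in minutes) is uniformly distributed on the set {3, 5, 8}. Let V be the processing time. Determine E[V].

E[V | machine 1] = (3+8+13)/3 = 8.
E[V | machine 2] = (3+4+11+12+13)/5 = 43/5.
E[V | machine 3] = (3+5+8)/3 = 16/3.
By the law of total expectation,
E[V] = (1/3)·(8) + (1/3)·(43/5) + (1/3)·(16/3) = 329/45.

329/45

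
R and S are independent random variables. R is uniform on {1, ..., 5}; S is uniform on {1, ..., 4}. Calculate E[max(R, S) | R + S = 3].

P(R + S = 3) = 1/10.
Summing max(R,S)·P(x,y) over outcomes with R + S = 3 gives 1/5.
E[max(R, S) | R + S = 3] = (1/5) / (1/10) = 2.

2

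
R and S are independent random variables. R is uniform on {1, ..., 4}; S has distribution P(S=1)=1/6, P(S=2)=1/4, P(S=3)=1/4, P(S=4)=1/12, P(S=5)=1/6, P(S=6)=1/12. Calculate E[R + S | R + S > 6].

118/15

P(R + S > 6) = 5/16.
Summing (R+S)·P(x,y) over outcomes with R + S > 6 gives 59/24.
E[R + S | R + S > 6] = (59/24) / (5/16) = 118/15.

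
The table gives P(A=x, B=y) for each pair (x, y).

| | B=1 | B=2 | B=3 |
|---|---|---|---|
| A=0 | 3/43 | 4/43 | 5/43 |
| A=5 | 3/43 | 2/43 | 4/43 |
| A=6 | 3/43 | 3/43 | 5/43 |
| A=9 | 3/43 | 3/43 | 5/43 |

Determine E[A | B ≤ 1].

P(B ≤ 1) = 12/43.
Σ A·P over the event = 0·(3/43) + 5·(3/43) + 6·(3/43) + 9·(3/43) = 60/43.
E[A | B ≤ 1] = (60/43) / (12/43) = 5.

5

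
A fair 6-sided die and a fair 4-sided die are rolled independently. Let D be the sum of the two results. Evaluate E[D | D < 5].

P(D < 5) = 1/4.
Σ over the event: 2·1/24 + 3·1/12 + 4·1/8 = 5/6.
E[D | D < 5] = (5/6) / (1/4) = 10/3.

10/3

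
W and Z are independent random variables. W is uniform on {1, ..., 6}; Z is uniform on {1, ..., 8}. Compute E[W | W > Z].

P(W > Z) = 5/16.
Summing W·P(x,y) over outcomes with W > Z gives 35/24.
E[W | W > Z] = (35/24) / (5/16) = 14/3.

14/3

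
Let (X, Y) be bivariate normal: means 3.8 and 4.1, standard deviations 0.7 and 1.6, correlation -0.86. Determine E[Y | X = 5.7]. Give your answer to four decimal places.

0.3651

For a bivariate normal, E[Y | X=x] = μ_Y + ρ·(σ_Y/σ_X)·(x − μ_X).
E[Y | X=5.7] = 4.1 + (-0.86)·(1.6/0.7)·(5.7 − (3.8)) = 4.1 + (-1.965714)·(1.9) = 0.3651.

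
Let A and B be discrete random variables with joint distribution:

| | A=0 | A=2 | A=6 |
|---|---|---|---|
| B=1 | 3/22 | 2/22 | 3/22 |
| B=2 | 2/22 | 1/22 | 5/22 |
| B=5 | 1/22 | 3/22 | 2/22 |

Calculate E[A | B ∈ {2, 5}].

P(B ∈ {2, 5}) = 7/11.
Σ A·P over the event = 0·(2/22) + 0·(1/22) + 2·(1/22) + 2·(3/22) + 6·(5/22) + 6·(2/22) = 25/11.
E[A | B ∈ {2, 5}] = (25/11) / (7/11) = 25/7.

25/7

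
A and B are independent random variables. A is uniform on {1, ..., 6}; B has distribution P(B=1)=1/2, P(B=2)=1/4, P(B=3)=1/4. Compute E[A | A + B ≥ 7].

P(A + B ≥ 7) = 7/24.
Summing A·P(x,y) over outcomes with A + B ≥ 7 gives 19/12.
E[A | A + B ≥ 7] = (19/12) / (7/24) = 38/7.

38/7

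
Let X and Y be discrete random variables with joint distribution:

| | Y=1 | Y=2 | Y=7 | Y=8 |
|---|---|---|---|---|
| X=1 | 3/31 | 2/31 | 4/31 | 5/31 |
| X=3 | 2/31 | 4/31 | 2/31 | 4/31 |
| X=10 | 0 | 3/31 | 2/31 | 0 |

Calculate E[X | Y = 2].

44/9

P(Y = 2) = 9/31.
Σ X·P over the event = 1·(2/31) + 3·(4/31) + 10·(3/31) = 44/31.
E[X | Y = 2] = (44/31) / (9/31) = 44/9.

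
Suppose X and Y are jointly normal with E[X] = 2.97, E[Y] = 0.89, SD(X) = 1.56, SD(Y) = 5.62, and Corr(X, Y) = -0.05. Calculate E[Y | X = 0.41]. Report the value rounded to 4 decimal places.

For a bivariate normal, E[Y | X=x] = μ_Y + ρ·(σ_Y/σ_X)·(x − μ_X).
E[Y | X=0.41] = 0.89 + (-0.05)·(5.62/1.56)·(0.41 − (2.97)) = 0.89 + (-0.18013)·(-2.56) = 1.3511.

1.3511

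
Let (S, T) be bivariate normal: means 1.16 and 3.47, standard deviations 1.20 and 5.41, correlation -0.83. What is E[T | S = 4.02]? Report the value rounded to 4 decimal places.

-7.2319

The regression of T on S has slope ρ·σ_T/σ_S and passes through (μ_S, μ_T).
E[T | S=4.02] = 3.47 + (-0.83)·(5.41/1.20)·(4.02 − (1.16)) = 3.47 + (-3.74192)·(2.86) = -7.2319.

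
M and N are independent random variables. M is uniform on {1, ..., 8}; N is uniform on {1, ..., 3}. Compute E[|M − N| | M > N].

32/9

P(M > N) = 3/4.
Summing |M−N|·P(x,y) over outcomes with M > N gives 8/3.
E[|M − N| | M > N] = (8/3) / (3/4) = 32/9.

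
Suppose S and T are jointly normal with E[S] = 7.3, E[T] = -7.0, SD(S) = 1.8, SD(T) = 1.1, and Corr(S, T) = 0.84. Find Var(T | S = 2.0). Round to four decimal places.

0.3562

Var(T | S=x) = (1 − ρ²)·σ_T².
Var(T | S=2.0) = (1.1)²·(1 − (0.84)²) = 1.21·0.2944 = 0.3562.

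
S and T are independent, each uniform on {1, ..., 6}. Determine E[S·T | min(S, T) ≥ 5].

Outcomes with min(S, T) ≥ 5: (5,5), (5,6), (6,5), (6,6), each with probability 1/36.
E[S·T | min(S, T) ≥ 5] = (25 + 30 + 30 + 36) / 4 = 121/4.

121/4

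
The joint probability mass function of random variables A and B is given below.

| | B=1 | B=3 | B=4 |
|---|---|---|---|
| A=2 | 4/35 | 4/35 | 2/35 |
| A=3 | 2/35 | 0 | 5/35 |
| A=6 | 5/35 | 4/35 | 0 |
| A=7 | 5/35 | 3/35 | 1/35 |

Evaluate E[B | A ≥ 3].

P(A ≥ 3) = 5/7.
Σ B·P over the event = 1·(2/35) + 4·(5/35) + 1·(5/35) + 3·(4/35) + 1·(5/35) + 3·(3/35) + 4·(1/35) = 57/35.
E[B | A ≥ 3] = (57/35) / (5/7) = 57/25.

57/25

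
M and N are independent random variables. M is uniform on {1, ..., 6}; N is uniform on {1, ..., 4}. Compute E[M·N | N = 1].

Outcomes with N = 1: (1,1), (2,1), (3,1), (4,1), (5,1), (6,1), each with probability 1/24.
E[M·N | N = 1] = (1 + 2 + 3 + 4 + 5 + 6) / 6 = 7/2.

7/2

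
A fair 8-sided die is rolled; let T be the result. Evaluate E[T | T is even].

Given T is even, T is equally likely to be any of {2, 4, 6, 8}.
E[T | T is even] = (2 + 4 + 6 + 8) / 4 = 5.

5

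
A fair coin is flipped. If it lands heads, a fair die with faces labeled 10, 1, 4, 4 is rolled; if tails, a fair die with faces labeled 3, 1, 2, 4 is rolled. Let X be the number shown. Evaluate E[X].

E[X | heads] = (10+1+4+4)/4 = 19/4.
E[X | tails] = (3+1+2+4)/4 = 5/2.
By the law of total expectation,
E[X] = (1/2)·(19/4) + (1/2)·(5/2) = 29/8.

29/8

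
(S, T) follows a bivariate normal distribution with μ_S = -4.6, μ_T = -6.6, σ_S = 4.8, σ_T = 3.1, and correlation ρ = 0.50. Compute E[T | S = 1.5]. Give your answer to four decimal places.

E[T | S=x] = μ_T + ρ(σ_T/σ_S)(x − μ_S) for jointly normal variables.
E[T | S=1.5] = -6.6 + (0.50)·(3.1/4.8)·(1.5 − (-4.6)) = -6.6 + (0.32292)·(6.1) = -4.6302.

-4.6302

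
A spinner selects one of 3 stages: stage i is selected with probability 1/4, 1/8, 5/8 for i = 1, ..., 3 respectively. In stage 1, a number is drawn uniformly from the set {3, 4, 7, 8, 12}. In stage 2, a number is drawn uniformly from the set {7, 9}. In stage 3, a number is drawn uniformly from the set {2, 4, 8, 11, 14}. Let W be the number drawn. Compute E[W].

E[W | stage 1] = (3+4+7+8+12)/5 = 34/5.
E[W | stage 2] = (7+9)/2 = 8.
E[W | stage 3] = (2+4+8+11+14)/5 = 39/5.
E[W] = (1/4)·(34/5) + (1/8)·(8) + (5/8)·(39/5) = 303/40.

303/40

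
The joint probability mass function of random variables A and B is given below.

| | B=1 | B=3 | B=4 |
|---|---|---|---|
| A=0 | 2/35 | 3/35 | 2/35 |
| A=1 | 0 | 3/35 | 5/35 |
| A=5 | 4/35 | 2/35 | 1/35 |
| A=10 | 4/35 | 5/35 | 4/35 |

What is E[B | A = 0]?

P(A = 0) = 1/5.
Summing B·P(A=x,B=y) over the conditioning event gives 19/35.
E[B | A = 0] = (19/35) / (1/5) = 19/7.

19/7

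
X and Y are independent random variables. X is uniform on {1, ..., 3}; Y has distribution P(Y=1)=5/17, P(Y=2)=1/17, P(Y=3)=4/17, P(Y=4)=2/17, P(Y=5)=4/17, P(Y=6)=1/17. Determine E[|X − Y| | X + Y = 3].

P(X + Y = 3) = 2/17.
Summing |X−Y|·P(x,y) over outcomes with X + Y = 3 gives 2/17.
E[|X − Y| | X + Y = 3] = (2/17) / (2/17) = 1.

1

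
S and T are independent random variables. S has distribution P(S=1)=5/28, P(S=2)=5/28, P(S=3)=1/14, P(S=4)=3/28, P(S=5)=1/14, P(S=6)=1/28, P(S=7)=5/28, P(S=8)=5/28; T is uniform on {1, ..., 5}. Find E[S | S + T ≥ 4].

P(S + T ≥ 4) = 25/28.
Summing S·P(x,y) over outcomes with S + T ≥ 4 gives 30/7.
E[S | S + T ≥ 4] = (30/7) / (25/28) = 24/5.

24/5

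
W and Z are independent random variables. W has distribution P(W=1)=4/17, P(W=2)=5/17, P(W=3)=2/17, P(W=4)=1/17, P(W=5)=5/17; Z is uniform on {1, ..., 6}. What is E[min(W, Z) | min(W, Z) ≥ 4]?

P(min(W, Z) ≥ 4) = 3/17.
Summing min(W,Z)·P(x,y) over outcomes with min(W, Z) ≥ 4 gives 41/51.
E[min(W, Z) | min(W, Z) ≥ 4] = (41/51) / (3/17) = 41/9.

41/9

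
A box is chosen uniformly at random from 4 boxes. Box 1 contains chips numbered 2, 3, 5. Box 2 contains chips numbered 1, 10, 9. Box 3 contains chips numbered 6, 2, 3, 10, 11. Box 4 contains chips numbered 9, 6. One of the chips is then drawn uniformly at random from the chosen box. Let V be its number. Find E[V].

E[V | box 1] = (2+3+5)/3 = 10/3.
E[V | box 2] = (1+10+9)/3 = 20/3.
E[V | box 3] = (6+2+3+10+11)/5 = 32/5.
E[V | box 4] = (9+6)/2 = 15/2.
E[V] = (1/4)·(10/3) + (1/4)·(20/3) + (1/4)·(32/5) + (1/4)·(15/2) = 239/40.

239/40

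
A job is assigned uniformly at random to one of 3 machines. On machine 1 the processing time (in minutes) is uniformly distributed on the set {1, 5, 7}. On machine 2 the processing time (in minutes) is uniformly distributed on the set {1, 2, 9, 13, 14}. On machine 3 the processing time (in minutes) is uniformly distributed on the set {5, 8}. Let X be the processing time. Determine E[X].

559/90

E[X | machine 1] = (1+5+7)/3 = 13/3.
E[X | machine 2] = (1+2+9+13+14)/5 = 39/5.
E[X | machine 3] = (5+8)/2 = 13/2.
By the law of total expectation,
E[X] = (1/3)·(13/3) + (1/3)·(39/5) + (1/3)·(13/2) = 559/90.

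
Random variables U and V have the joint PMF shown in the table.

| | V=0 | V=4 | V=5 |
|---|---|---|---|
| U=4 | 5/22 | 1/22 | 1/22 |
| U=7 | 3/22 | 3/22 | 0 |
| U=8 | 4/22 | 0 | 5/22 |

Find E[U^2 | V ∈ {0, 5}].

91/2

P(V ∈ {0, 5}) = 9/11.
Σ U^2·P over the event = 16·(5/22) + 16·(1/22) + 49·(3/22) + 64·(4/22) + 64·(5/22) = 819/22.
E[U^2 | V ∈ {0, 5}] = (819/22) / (9/11) = 91/2.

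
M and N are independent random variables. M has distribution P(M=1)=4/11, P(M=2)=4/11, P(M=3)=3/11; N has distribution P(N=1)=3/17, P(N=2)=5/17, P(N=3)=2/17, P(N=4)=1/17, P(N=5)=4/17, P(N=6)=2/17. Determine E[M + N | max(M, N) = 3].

P(max(M, N) = 3) = 46/187.
Summing (M+N)·P(x,y) over outcomes with max(M, N) = 3 gives 219/187.
E[M + N | max(M, N) = 3] = (219/187) / (46/187) = 219/46.

219/46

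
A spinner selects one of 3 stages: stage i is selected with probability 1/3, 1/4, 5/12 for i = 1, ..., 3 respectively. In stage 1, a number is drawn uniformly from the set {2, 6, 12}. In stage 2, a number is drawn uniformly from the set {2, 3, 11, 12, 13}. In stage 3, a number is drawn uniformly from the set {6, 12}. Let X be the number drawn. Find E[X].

361/45

E[X | stage 1] = (2+6+12)/3 = 20/3.
E[X | stage 2] = (2+3+11+12+13)/5 = 41/5.
E[X | stage 3] = (6+12)/2 = 9.
By the law of total expectation,
E[X] = (1/3)·(20/3) + (1/4)·(41/5) + (5/12)·(9) = 361/45.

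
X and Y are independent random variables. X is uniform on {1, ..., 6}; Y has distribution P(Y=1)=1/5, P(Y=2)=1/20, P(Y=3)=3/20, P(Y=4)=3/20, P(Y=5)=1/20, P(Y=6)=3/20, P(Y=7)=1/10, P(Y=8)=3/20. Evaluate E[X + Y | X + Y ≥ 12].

203/16

P(X + Y ≥ 12) = 2/15.
Summing (X+Y)·P(x,y) over outcomes with X + Y ≥ 12 gives 203/120.
E[X + Y | X + Y ≥ 12] = (203/120) / (2/15) = 203/16.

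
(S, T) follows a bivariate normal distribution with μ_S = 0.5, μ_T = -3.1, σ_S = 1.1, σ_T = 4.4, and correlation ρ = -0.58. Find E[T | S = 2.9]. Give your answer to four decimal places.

-8.6680

E[T | S=x] = μ_T + ρ(σ_T/σ_S)(x − μ_S) for jointly normal variables.
E[T | S=2.9] = -3.1 + (-0.58)·(4.4/1.1)·(2.9 − (0.5)) = -3.1 + (-2.32)·(2.4) = -8.6680.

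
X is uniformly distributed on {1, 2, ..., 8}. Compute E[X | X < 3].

3/2

Given X < 3, X is equally likely to be any of {1, 2}.
E[X | X < 3] = (1 + 2) / 2 = 3/2.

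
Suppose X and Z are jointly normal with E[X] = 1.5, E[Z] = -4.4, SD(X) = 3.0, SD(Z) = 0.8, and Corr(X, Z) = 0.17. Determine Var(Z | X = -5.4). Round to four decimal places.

0.6215

For a bivariate normal, Var(Z | X=x) = σ_Z²(1 − ρ²).
Var(Z | X=-5.4) = (0.8)²·(1 − (0.17)²) = 0.64·0.9711 = 0.6215.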